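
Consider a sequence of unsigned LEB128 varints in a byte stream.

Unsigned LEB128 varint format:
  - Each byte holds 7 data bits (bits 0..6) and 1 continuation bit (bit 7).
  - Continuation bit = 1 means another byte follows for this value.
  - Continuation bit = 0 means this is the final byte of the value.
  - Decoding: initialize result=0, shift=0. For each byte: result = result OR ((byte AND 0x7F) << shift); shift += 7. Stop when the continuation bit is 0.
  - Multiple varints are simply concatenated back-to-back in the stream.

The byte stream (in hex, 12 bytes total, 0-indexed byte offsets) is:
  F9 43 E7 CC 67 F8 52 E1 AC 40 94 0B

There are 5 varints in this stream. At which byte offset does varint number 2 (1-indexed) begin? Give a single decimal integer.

  byte[0]=0xF9 cont=1 payload=0x79=121: acc |= 121<<0 -> acc=121 shift=7
  byte[1]=0x43 cont=0 payload=0x43=67: acc |= 67<<7 -> acc=8697 shift=14 [end]
Varint 1: bytes[0:2] = F9 43 -> value 8697 (2 byte(s))
  byte[2]=0xE7 cont=1 payload=0x67=103: acc |= 103<<0 -> acc=103 shift=7
  byte[3]=0xCC cont=1 payload=0x4C=76: acc |= 76<<7 -> acc=9831 shift=14
  byte[4]=0x67 cont=0 payload=0x67=103: acc |= 103<<14 -> acc=1697383 shift=21 [end]
Varint 2: bytes[2:5] = E7 CC 67 -> value 1697383 (3 byte(s))
  byte[5]=0xF8 cont=1 payload=0x78=120: acc |= 120<<0 -> acc=120 shift=7
  byte[6]=0x52 cont=0 payload=0x52=82: acc |= 82<<7 -> acc=10616 shift=14 [end]
Varint 3: bytes[5:7] = F8 52 -> value 10616 (2 byte(s))
  byte[7]=0xE1 cont=1 payload=0x61=97: acc |= 97<<0 -> acc=97 shift=7
  byte[8]=0xAC cont=1 payload=0x2C=44: acc |= 44<<7 -> acc=5729 shift=14
  byte[9]=0x40 cont=0 payload=0x40=64: acc |= 64<<14 -> acc=1054305 shift=21 [end]
Varint 4: bytes[7:10] = E1 AC 40 -> value 1054305 (3 byte(s))
  byte[10]=0x94 cont=1 payload=0x14=20: acc |= 20<<0 -> acc=20 shift=7
  byte[11]=0x0B cont=0 payload=0x0B=11: acc |= 11<<7 -> acc=1428 shift=14 [end]
Varint 5: bytes[10:12] = 94 0B -> value 1428 (2 byte(s))

Answer: 2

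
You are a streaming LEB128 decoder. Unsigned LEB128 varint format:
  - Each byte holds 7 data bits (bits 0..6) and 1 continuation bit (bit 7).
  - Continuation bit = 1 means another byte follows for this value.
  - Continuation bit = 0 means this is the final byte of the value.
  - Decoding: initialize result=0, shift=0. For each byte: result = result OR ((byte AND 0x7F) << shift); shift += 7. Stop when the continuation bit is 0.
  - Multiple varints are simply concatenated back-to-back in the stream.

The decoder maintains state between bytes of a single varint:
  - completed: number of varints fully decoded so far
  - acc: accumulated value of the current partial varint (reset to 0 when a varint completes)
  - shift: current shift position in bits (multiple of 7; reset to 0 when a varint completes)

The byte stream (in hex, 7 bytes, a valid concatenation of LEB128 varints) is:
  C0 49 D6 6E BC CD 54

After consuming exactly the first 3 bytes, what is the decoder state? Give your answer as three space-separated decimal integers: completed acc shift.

byte[0]=0xC0 cont=1 payload=0x40: acc |= 64<<0 -> completed=0 acc=64 shift=7
byte[1]=0x49 cont=0 payload=0x49: varint #1 complete (value=9408); reset -> completed=1 acc=0 shift=0
byte[2]=0xD6 cont=1 payload=0x56: acc |= 86<<0 -> completed=1 acc=86 shift=7

Answer: 1 86 7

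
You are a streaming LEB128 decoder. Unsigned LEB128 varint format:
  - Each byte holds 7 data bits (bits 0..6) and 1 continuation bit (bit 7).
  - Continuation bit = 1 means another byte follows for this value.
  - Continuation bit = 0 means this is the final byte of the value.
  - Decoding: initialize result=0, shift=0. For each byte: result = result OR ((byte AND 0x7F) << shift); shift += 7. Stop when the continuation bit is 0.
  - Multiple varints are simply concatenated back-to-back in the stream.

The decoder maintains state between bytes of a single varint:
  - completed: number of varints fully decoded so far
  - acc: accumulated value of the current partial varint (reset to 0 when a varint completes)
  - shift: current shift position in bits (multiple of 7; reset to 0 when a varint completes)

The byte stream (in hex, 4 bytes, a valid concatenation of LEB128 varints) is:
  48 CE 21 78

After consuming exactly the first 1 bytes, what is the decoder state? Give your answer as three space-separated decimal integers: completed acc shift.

Answer: 1 0 0

Derivation:
byte[0]=0x48 cont=0 payload=0x48: varint #1 complete (value=72); reset -> completed=1 acc=0 shift=0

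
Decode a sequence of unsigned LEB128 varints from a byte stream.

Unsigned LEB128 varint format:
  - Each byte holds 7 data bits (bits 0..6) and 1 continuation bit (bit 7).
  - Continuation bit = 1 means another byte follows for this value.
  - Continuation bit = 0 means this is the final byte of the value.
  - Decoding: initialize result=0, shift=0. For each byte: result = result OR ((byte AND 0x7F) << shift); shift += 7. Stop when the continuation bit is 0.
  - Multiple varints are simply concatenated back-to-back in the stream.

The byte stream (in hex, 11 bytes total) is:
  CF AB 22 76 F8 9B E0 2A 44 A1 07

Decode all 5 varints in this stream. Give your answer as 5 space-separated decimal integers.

  byte[0]=0xCF cont=1 payload=0x4F=79: acc |= 79<<0 -> acc=79 shift=7
  byte[1]=0xAB cont=1 payload=0x2B=43: acc |= 43<<7 -> acc=5583 shift=14
  byte[2]=0x22 cont=0 payload=0x22=34: acc |= 34<<14 -> acc=562639 shift=21 [end]
Varint 1: bytes[0:3] = CF AB 22 -> value 562639 (3 byte(s))
  byte[3]=0x76 cont=0 payload=0x76=118: acc |= 118<<0 -> acc=118 shift=7 [end]
Varint 2: bytes[3:4] = 76 -> value 118 (1 byte(s))
  byte[4]=0xF8 cont=1 payload=0x78=120: acc |= 120<<0 -> acc=120 shift=7
  byte[5]=0x9B cont=1 payload=0x1B=27: acc |= 27<<7 -> acc=3576 shift=14
  byte[6]=0xE0 cont=1 payload=0x60=96: acc |= 96<<14 -> acc=1576440 shift=21
  byte[7]=0x2A cont=0 payload=0x2A=42: acc |= 42<<21 -> acc=89656824 shift=28 [end]
Varint 3: bytes[4:8] = F8 9B E0 2A -> value 89656824 (4 byte(s))
  byte[8]=0x44 cont=0 payload=0x44=68: acc |= 68<<0 -> acc=68 shift=7 [end]
Varint 4: bytes[8:9] = 44 -> value 68 (1 byte(s))
  byte[9]=0xA1 cont=1 payload=0x21=33: acc |= 33<<0 -> acc=33 shift=7
  byte[10]=0x07 cont=0 payload=0x07=7: acc |= 7<<7 -> acc=929 shift=14 [end]
Varint 5: bytes[9:11] = A1 07 -> value 929 (2 byte(s))

Answer: 562639 118 89656824 68 929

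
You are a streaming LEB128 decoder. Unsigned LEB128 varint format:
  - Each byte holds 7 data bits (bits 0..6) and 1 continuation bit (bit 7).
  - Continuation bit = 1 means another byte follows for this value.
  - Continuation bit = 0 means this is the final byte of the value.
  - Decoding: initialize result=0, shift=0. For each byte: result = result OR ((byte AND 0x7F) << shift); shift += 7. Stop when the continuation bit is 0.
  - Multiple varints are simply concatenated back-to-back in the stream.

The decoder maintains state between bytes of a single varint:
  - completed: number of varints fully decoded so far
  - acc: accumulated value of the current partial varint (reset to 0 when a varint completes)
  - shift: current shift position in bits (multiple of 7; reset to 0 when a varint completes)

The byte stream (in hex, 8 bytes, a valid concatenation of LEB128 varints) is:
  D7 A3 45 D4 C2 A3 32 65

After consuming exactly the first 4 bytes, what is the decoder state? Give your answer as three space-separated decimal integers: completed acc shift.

Answer: 1 84 7

Derivation:
byte[0]=0xD7 cont=1 payload=0x57: acc |= 87<<0 -> completed=0 acc=87 shift=7
byte[1]=0xA3 cont=1 payload=0x23: acc |= 35<<7 -> completed=0 acc=4567 shift=14
byte[2]=0x45 cont=0 payload=0x45: varint #1 complete (value=1135063); reset -> completed=1 acc=0 shift=0
byte[3]=0xD4 cont=1 payload=0x54: acc |= 84<<0 -> completed=1 acc=84 shift=7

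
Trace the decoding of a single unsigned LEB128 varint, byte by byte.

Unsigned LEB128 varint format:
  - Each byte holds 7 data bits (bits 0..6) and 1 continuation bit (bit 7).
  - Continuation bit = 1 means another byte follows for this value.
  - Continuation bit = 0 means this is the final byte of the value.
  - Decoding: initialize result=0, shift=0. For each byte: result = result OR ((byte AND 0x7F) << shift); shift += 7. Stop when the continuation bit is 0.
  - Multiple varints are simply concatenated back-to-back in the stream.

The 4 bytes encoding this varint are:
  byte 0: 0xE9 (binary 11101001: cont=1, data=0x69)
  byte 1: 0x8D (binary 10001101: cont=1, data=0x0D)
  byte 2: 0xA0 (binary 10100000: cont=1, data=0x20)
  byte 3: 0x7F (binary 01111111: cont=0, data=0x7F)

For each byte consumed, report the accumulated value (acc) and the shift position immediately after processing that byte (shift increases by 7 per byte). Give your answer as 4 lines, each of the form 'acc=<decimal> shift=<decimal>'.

byte 0=0xE9: payload=0x69=105, contrib = 105<<0 = 105; acc -> 105, shift -> 7
byte 1=0x8D: payload=0x0D=13, contrib = 13<<7 = 1664; acc -> 1769, shift -> 14
byte 2=0xA0: payload=0x20=32, contrib = 32<<14 = 524288; acc -> 526057, shift -> 21
byte 3=0x7F: payload=0x7F=127, contrib = 127<<21 = 266338304; acc -> 266864361, shift -> 28

Answer: acc=105 shift=7
acc=1769 shift=14
acc=526057 shift=21
acc=266864361 shift=28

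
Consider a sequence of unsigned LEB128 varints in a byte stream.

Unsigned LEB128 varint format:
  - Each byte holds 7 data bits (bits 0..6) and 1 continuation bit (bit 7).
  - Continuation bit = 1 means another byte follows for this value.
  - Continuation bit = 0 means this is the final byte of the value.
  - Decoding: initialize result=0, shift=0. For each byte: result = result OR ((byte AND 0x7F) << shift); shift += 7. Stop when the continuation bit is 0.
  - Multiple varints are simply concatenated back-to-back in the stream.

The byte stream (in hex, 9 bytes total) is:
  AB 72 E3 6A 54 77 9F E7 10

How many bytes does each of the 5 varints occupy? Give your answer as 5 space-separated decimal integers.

Answer: 2 2 1 1 3

Derivation:
  byte[0]=0xAB cont=1 payload=0x2B=43: acc |= 43<<0 -> acc=43 shift=7
  byte[1]=0x72 cont=0 payload=0x72=114: acc |= 114<<7 -> acc=14635 shift=14 [end]
Varint 1: bytes[0:2] = AB 72 -> value 14635 (2 byte(s))
  byte[2]=0xE3 cont=1 payload=0x63=99: acc |= 99<<0 -> acc=99 shift=7
  byte[3]=0x6A cont=0 payload=0x6A=106: acc |= 106<<7 -> acc=13667 shift=14 [end]
Varint 2: bytes[2:4] = E3 6A -> value 13667 (2 byte(s))
  byte[4]=0x54 cont=0 payload=0x54=84: acc |= 84<<0 -> acc=84 shift=7 [end]
Varint 3: bytes[4:5] = 54 -> value 84 (1 byte(s))
  byte[5]=0x77 cont=0 payload=0x77=119: acc |= 119<<0 -> acc=119 shift=7 [end]
Varint 4: bytes[5:6] = 77 -> value 119 (1 byte(s))
  byte[6]=0x9F cont=1 payload=0x1F=31: acc |= 31<<0 -> acc=31 shift=7
  byte[7]=0xE7 cont=1 payload=0x67=103: acc |= 103<<7 -> acc=13215 shift=14
  byte[8]=0x10 cont=0 payload=0x10=16: acc |= 16<<14 -> acc=275359 shift=21 [end]
Varint 5: bytes[6:9] = 9F E7 10 -> value 275359 (3 byte(s))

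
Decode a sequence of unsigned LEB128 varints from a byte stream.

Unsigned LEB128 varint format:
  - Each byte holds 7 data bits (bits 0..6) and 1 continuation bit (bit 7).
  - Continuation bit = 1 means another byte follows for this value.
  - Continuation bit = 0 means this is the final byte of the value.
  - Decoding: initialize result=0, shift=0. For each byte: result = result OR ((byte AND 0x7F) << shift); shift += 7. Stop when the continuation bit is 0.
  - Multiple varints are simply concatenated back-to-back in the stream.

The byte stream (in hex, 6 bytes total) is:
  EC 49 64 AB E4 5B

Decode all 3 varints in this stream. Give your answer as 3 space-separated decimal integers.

Answer: 9452 100 1503787

Derivation:
  byte[0]=0xEC cont=1 payload=0x6C=108: acc |= 108<<0 -> acc=108 shift=7
  byte[1]=0x49 cont=0 payload=0x49=73: acc |= 73<<7 -> acc=9452 shift=14 [end]
Varint 1: bytes[0:2] = EC 49 -> value 9452 (2 byte(s))
  byte[2]=0x64 cont=0 payload=0x64=100: acc |= 100<<0 -> acc=100 shift=7 [end]
Varint 2: bytes[2:3] = 64 -> value 100 (1 byte(s))
  byte[3]=0xAB cont=1 payload=0x2B=43: acc |= 43<<0 -> acc=43 shift=7
  byte[4]=0xE4 cont=1 payload=0x64=100: acc |= 100<<7 -> acc=12843 shift=14
  byte[5]=0x5B cont=0 payload=0x5B=91: acc |= 91<<14 -> acc=1503787 shift=21 [end]
Varint 3: bytes[3:6] = AB E4 5B -> value 1503787 (3 byte(s))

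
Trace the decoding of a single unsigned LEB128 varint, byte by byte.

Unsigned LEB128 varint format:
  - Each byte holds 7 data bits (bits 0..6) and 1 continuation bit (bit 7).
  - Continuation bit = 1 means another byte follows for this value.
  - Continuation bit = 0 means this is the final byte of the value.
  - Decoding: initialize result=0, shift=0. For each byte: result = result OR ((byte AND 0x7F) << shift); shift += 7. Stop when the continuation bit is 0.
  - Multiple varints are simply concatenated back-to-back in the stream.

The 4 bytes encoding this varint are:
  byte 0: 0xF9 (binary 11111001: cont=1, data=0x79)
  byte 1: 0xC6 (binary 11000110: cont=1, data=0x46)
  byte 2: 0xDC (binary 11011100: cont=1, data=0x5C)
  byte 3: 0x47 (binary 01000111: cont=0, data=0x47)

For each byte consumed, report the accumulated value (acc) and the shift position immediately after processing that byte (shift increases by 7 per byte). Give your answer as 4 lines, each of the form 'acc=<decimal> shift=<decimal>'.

Answer: acc=121 shift=7
acc=9081 shift=14
acc=1516409 shift=21
acc=150414201 shift=28

Derivation:
byte 0=0xF9: payload=0x79=121, contrib = 121<<0 = 121; acc -> 121, shift -> 7
byte 1=0xC6: payload=0x46=70, contrib = 70<<7 = 8960; acc -> 9081, shift -> 14
byte 2=0xDC: payload=0x5C=92, contrib = 92<<14 = 1507328; acc -> 1516409, shift -> 21
byte 3=0x47: payload=0x47=71, contrib = 71<<21 = 148897792; acc -> 150414201, shift -> 28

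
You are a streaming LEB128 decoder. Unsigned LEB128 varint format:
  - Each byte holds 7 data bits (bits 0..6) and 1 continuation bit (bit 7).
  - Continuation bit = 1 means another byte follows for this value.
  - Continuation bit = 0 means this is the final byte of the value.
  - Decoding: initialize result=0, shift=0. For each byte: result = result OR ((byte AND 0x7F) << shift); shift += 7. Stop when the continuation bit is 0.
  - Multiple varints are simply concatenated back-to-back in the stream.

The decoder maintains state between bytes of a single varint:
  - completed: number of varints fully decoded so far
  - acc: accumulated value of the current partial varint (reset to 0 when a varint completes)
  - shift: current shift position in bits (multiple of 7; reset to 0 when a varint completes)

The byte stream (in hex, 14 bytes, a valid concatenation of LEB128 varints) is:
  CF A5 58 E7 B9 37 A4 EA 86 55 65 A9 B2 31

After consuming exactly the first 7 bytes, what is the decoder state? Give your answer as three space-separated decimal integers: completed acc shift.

byte[0]=0xCF cont=1 payload=0x4F: acc |= 79<<0 -> completed=0 acc=79 shift=7
byte[1]=0xA5 cont=1 payload=0x25: acc |= 37<<7 -> completed=0 acc=4815 shift=14
byte[2]=0x58 cont=0 payload=0x58: varint #1 complete (value=1446607); reset -> completed=1 acc=0 shift=0
byte[3]=0xE7 cont=1 payload=0x67: acc |= 103<<0 -> completed=1 acc=103 shift=7
byte[4]=0xB9 cont=1 payload=0x39: acc |= 57<<7 -> completed=1 acc=7399 shift=14
byte[5]=0x37 cont=0 payload=0x37: varint #2 complete (value=908519); reset -> completed=2 acc=0 shift=0
byte[6]=0xA4 cont=1 payload=0x24: acc |= 36<<0 -> completed=2 acc=36 shift=7

Answer: 2 36 7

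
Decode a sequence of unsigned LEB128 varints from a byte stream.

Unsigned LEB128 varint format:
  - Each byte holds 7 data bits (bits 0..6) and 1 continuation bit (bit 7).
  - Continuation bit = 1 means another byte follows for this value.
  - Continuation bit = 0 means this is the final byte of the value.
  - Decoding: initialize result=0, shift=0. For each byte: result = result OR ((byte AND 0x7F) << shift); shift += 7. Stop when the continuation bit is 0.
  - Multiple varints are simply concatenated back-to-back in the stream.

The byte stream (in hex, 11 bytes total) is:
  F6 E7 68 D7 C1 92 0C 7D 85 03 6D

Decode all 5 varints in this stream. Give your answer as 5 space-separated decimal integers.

  byte[0]=0xF6 cont=1 payload=0x76=118: acc |= 118<<0 -> acc=118 shift=7
  byte[1]=0xE7 cont=1 payload=0x67=103: acc |= 103<<7 -> acc=13302 shift=14
  byte[2]=0x68 cont=0 payload=0x68=104: acc |= 104<<14 -> acc=1717238 shift=21 [end]
Varint 1: bytes[0:3] = F6 E7 68 -> value 1717238 (3 byte(s))
  byte[3]=0xD7 cont=1 payload=0x57=87: acc |= 87<<0 -> acc=87 shift=7
  byte[4]=0xC1 cont=1 payload=0x41=65: acc |= 65<<7 -> acc=8407 shift=14
  byte[5]=0x92 cont=1 payload=0x12=18: acc |= 18<<14 -> acc=303319 shift=21
  byte[6]=0x0C cont=0 payload=0x0C=12: acc |= 12<<21 -> acc=25469143 shift=28 [end]
Varint 2: bytes[3:7] = D7 C1 92 0C -> value 25469143 (4 byte(s))
  byte[7]=0x7D cont=0 payload=0x7D=125: acc |= 125<<0 -> acc=125 shift=7 [end]
Varint 3: bytes[7:8] = 7D -> value 125 (1 byte(s))
  byte[8]=0x85 cont=1 payload=0x05=5: acc |= 5<<0 -> acc=5 shift=7
  byte[9]=0x03 cont=0 payload=0x03=3: acc |= 3<<7 -> acc=389 shift=14 [end]
Varint 4: bytes[8:10] = 85 03 -> value 389 (2 byte(s))
  byte[10]=0x6D cont=0 payload=0x6D=109: acc |= 109<<0 -> acc=109 shift=7 [end]
Varint 5: bytes[10:11] = 6D -> value 109 (1 byte(s))

Answer: 1717238 25469143 125 389 109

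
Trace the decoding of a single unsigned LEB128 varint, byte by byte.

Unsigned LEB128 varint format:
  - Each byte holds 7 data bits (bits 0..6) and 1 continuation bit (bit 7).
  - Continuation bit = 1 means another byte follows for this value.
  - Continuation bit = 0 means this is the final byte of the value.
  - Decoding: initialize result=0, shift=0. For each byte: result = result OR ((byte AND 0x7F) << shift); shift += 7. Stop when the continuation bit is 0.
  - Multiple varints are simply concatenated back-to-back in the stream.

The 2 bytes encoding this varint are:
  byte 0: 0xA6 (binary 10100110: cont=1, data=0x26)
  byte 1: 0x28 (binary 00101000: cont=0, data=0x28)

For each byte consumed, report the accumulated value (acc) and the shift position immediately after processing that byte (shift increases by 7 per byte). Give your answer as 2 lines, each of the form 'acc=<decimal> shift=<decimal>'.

byte 0=0xA6: payload=0x26=38, contrib = 38<<0 = 38; acc -> 38, shift -> 7
byte 1=0x28: payload=0x28=40, contrib = 40<<7 = 5120; acc -> 5158, shift -> 14

Answer: acc=38 shift=7
acc=5158 shift=14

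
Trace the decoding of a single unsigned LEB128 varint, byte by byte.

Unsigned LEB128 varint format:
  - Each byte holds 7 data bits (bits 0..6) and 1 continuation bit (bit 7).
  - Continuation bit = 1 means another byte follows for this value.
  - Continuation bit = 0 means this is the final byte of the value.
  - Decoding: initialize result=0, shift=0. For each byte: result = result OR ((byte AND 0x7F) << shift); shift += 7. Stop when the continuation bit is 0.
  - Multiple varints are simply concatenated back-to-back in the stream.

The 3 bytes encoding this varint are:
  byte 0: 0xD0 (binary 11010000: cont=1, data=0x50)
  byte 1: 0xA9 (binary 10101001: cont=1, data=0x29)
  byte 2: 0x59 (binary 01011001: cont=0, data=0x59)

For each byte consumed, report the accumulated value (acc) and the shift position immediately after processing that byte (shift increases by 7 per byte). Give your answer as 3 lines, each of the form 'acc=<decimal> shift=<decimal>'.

Answer: acc=80 shift=7
acc=5328 shift=14
acc=1463504 shift=21

Derivation:
byte 0=0xD0: payload=0x50=80, contrib = 80<<0 = 80; acc -> 80, shift -> 7
byte 1=0xA9: payload=0x29=41, contrib = 41<<7 = 5248; acc -> 5328, shift -> 14
byte 2=0x59: payload=0x59=89, contrib = 89<<14 = 1458176; acc -> 1463504, shift -> 21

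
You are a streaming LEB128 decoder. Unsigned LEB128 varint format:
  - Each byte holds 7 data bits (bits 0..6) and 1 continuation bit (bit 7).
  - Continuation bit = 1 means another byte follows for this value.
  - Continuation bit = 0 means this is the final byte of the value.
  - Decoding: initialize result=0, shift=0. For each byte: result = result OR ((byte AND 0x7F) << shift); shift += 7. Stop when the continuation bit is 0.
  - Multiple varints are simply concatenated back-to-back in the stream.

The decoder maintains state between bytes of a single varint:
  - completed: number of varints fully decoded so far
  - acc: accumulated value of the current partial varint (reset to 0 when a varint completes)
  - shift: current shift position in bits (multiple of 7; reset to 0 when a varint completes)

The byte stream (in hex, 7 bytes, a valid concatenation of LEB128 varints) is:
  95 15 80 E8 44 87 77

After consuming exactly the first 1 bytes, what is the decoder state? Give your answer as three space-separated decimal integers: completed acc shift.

Answer: 0 21 7

Derivation:
byte[0]=0x95 cont=1 payload=0x15: acc |= 21<<0 -> completed=0 acc=21 shift=7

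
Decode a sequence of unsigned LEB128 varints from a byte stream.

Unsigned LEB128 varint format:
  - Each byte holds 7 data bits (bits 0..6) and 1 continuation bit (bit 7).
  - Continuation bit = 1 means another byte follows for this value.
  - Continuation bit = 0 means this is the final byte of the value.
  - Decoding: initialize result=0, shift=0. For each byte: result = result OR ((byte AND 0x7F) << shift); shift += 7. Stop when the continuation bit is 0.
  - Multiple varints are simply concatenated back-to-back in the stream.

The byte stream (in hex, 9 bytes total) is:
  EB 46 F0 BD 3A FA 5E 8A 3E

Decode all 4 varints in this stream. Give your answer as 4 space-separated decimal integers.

  byte[0]=0xEB cont=1 payload=0x6B=107: acc |= 107<<0 -> acc=107 shift=7
  byte[1]=0x46 cont=0 payload=0x46=70: acc |= 70<<7 -> acc=9067 shift=14 [end]
Varint 1: bytes[0:2] = EB 46 -> value 9067 (2 byte(s))
  byte[2]=0xF0 cont=1 payload=0x70=112: acc |= 112<<0 -> acc=112 shift=7
  byte[3]=0xBD cont=1 payload=0x3D=61: acc |= 61<<7 -> acc=7920 shift=14
  byte[4]=0x3A cont=0 payload=0x3A=58: acc |= 58<<14 -> acc=958192 shift=21 [end]
Varint 2: bytes[2:5] = F0 BD 3A -> value 958192 (3 byte(s))
  byte[5]=0xFA cont=1 payload=0x7A=122: acc |= 122<<0 -> acc=122 shift=7
  byte[6]=0x5E cont=0 payload=0x5E=94: acc |= 94<<7 -> acc=12154 shift=14 [end]
Varint 3: bytes[5:7] = FA 5E -> value 12154 (2 byte(s))
  byte[7]=0x8A cont=1 payload=0x0A=10: acc |= 10<<0 -> acc=10 shift=7
  byte[8]=0x3E cont=0 payload=0x3E=62: acc |= 62<<7 -> acc=7946 shift=14 [end]
Varint 4: bytes[7:9] = 8A 3E -> value 7946 (2 byte(s))

Answer: 9067 958192 12154 7946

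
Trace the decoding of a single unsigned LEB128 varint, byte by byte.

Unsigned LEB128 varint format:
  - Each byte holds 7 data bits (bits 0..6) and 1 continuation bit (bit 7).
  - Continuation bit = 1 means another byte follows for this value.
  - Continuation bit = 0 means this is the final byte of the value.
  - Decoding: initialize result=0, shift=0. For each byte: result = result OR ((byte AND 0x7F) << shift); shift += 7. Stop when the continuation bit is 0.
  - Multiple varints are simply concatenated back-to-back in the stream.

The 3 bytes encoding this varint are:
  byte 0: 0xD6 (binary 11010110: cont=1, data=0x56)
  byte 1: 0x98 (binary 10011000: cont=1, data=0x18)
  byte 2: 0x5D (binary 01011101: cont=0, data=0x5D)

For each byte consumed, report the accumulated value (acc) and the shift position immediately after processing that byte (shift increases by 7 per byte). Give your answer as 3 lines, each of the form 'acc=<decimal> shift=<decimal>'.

byte 0=0xD6: payload=0x56=86, contrib = 86<<0 = 86; acc -> 86, shift -> 7
byte 1=0x98: payload=0x18=24, contrib = 24<<7 = 3072; acc -> 3158, shift -> 14
byte 2=0x5D: payload=0x5D=93, contrib = 93<<14 = 1523712; acc -> 1526870, shift -> 21

Answer: acc=86 shift=7
acc=3158 shift=14
acc=1526870 shift=21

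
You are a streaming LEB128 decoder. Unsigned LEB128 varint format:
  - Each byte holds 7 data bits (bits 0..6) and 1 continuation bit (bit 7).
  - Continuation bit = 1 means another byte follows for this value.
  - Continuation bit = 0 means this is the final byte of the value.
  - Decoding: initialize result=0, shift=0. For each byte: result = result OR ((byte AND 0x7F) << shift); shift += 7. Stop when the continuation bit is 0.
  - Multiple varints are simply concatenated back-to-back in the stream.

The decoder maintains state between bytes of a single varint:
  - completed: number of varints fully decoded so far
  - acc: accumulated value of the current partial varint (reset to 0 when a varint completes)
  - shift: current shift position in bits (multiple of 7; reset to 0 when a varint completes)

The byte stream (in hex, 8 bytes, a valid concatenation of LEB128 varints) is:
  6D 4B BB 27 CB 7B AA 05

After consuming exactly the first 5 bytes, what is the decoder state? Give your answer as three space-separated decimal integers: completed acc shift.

byte[0]=0x6D cont=0 payload=0x6D: varint #1 complete (value=109); reset -> completed=1 acc=0 shift=0
byte[1]=0x4B cont=0 payload=0x4B: varint #2 complete (value=75); reset -> completed=2 acc=0 shift=0
byte[2]=0xBB cont=1 payload=0x3B: acc |= 59<<0 -> completed=2 acc=59 shift=7
byte[3]=0x27 cont=0 payload=0x27: varint #3 complete (value=5051); reset -> completed=3 acc=0 shift=0
byte[4]=0xCB cont=1 payload=0x4B: acc |= 75<<0 -> completed=3 acc=75 shift=7

Answer: 3 75 7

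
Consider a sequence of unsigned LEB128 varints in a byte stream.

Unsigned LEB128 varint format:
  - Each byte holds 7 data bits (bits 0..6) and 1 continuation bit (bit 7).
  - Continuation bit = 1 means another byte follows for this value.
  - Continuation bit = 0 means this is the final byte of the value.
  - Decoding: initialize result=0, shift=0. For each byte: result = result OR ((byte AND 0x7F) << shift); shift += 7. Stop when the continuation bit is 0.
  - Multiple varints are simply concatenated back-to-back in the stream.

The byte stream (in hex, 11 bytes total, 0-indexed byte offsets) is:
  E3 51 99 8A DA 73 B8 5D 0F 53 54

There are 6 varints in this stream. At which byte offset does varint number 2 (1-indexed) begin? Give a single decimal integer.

  byte[0]=0xE3 cont=1 payload=0x63=99: acc |= 99<<0 -> acc=99 shift=7
  byte[1]=0x51 cont=0 payload=0x51=81: acc |= 81<<7 -> acc=10467 shift=14 [end]
Varint 1: bytes[0:2] = E3 51 -> value 10467 (2 byte(s))
  byte[2]=0x99 cont=1 payload=0x19=25: acc |= 25<<0 -> acc=25 shift=7
  byte[3]=0x8A cont=1 payload=0x0A=10: acc |= 10<<7 -> acc=1305 shift=14
  byte[4]=0xDA cont=1 payload=0x5A=90: acc |= 90<<14 -> acc=1475865 shift=21
  byte[5]=0x73 cont=0 payload=0x73=115: acc |= 115<<21 -> acc=242648345 shift=28 [end]
Varint 2: bytes[2:6] = 99 8A DA 73 -> value 242648345 (4 byte(s))
  byte[6]=0xB8 cont=1 payload=0x38=56: acc |= 56<<0 -> acc=56 shift=7
  byte[7]=0x5D cont=0 payload=0x5D=93: acc |= 93<<7 -> acc=11960 shift=14 [end]
Varint 3: bytes[6:8] = B8 5D -> value 11960 (2 byte(s))
  byte[8]=0x0F cont=0 payload=0x0F=15: acc |= 15<<0 -> acc=15 shift=7 [end]
Varint 4: bytes[8:9] = 0F -> value 15 (1 byte(s))
  byte[9]=0x53 cont=0 payload=0x53=83: acc |= 83<<0 -> acc=83 shift=7 [end]
Varint 5: bytes[9:10] = 53 -> value 83 (1 byte(s))
  byte[10]=0x54 cont=0 payload=0x54=84: acc |= 84<<0 -> acc=84 shift=7 [end]
Varint 6: bytes[10:11] = 54 -> value 84 (1 byte(s))

Answer: 2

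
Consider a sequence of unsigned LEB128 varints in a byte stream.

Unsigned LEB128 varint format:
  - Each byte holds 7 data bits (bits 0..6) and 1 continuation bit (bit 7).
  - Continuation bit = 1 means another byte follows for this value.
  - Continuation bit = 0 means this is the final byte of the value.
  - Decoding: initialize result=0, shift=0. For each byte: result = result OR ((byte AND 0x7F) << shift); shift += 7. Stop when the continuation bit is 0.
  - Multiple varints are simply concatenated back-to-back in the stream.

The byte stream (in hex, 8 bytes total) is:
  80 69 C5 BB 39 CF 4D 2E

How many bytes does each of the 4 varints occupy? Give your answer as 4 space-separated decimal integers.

Answer: 2 3 2 1

Derivation:
  byte[0]=0x80 cont=1 payload=0x00=0: acc |= 0<<0 -> acc=0 shift=7
  byte[1]=0x69 cont=0 payload=0x69=105: acc |= 105<<7 -> acc=13440 shift=14 [end]
Varint 1: bytes[0:2] = 80 69 -> value 13440 (2 byte(s))
  byte[2]=0xC5 cont=1 payload=0x45=69: acc |= 69<<0 -> acc=69 shift=7
  byte[3]=0xBB cont=1 payload=0x3B=59: acc |= 59<<7 -> acc=7621 shift=14
  byte[4]=0x39 cont=0 payload=0x39=57: acc |= 57<<14 -> acc=941509 shift=21 [end]
Varint 2: bytes[2:5] = C5 BB 39 -> value 941509 (3 byte(s))
  byte[5]=0xCF cont=1 payload=0x4F=79: acc |= 79<<0 -> acc=79 shift=7
  byte[6]=0x4D cont=0 payload=0x4D=77: acc |= 77<<7 -> acc=9935 shift=14 [end]
Varint 3: bytes[5:7] = CF 4D -> value 9935 (2 byte(s))
  byte[7]=0x2E cont=0 payload=0x2E=46: acc |= 46<<0 -> acc=46 shift=7 [end]
Varint 4: bytes[7:8] = 2E -> value 46 (1 byte(s))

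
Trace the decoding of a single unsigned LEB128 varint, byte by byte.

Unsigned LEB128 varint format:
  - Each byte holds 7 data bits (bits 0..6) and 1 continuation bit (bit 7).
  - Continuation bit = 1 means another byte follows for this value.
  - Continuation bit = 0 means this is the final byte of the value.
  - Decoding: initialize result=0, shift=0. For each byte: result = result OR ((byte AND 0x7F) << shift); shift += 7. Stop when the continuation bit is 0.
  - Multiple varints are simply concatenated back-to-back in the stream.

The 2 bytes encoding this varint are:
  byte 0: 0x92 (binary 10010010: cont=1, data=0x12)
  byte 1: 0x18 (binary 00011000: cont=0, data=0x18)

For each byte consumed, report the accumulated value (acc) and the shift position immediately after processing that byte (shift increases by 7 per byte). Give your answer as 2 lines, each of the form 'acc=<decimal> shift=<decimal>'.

byte 0=0x92: payload=0x12=18, contrib = 18<<0 = 18; acc -> 18, shift -> 7
byte 1=0x18: payload=0x18=24, contrib = 24<<7 = 3072; acc -> 3090, shift -> 14

Answer: acc=18 shift=7
acc=3090 shift=14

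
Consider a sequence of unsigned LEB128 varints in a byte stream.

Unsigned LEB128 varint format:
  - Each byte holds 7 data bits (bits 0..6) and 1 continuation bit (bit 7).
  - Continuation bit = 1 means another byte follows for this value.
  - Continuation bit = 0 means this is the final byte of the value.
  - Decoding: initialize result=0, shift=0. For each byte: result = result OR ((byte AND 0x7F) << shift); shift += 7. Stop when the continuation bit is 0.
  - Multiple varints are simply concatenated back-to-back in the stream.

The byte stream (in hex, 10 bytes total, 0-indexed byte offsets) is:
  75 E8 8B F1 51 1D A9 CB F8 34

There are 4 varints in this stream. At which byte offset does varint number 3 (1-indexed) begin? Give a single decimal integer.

Answer: 5

Derivation:
  byte[0]=0x75 cont=0 payload=0x75=117: acc |= 117<<0 -> acc=117 shift=7 [end]
Varint 1: bytes[0:1] = 75 -> value 117 (1 byte(s))
  byte[1]=0xE8 cont=1 payload=0x68=104: acc |= 104<<0 -> acc=104 shift=7
  byte[2]=0x8B cont=1 payload=0x0B=11: acc |= 11<<7 -> acc=1512 shift=14
  byte[3]=0xF1 cont=1 payload=0x71=113: acc |= 113<<14 -> acc=1852904 shift=21
  byte[4]=0x51 cont=0 payload=0x51=81: acc |= 81<<21 -> acc=171722216 shift=28 [end]
Varint 2: bytes[1:5] = E8 8B F1 51 -> value 171722216 (4 byte(s))
  byte[5]=0x1D cont=0 payload=0x1D=29: acc |= 29<<0 -> acc=29 shift=7 [end]
Varint 3: bytes[5:6] = 1D -> value 29 (1 byte(s))
  byte[6]=0xA9 cont=1 payload=0x29=41: acc |= 41<<0 -> acc=41 shift=7
  byte[7]=0xCB cont=1 payload=0x4B=75: acc |= 75<<7 -> acc=9641 shift=14
  byte[8]=0xF8 cont=1 payload=0x78=120: acc |= 120<<14 -> acc=1975721 shift=21
  byte[9]=0x34 cont=0 payload=0x34=52: acc |= 52<<21 -> acc=111027625 shift=28 [end]
Varint 4: bytes[6:10] = A9 CB F8 34 -> value 111027625 (4 byte(s))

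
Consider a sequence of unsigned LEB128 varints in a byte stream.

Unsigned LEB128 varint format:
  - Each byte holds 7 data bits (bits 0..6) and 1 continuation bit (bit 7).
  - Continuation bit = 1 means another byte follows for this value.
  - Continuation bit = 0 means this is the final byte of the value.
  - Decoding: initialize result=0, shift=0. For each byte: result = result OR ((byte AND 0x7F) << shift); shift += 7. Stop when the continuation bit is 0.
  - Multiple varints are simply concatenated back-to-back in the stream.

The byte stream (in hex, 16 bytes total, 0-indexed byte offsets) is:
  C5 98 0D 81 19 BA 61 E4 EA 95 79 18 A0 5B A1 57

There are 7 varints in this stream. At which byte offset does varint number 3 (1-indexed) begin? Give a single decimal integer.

Answer: 5

Derivation:
  byte[0]=0xC5 cont=1 payload=0x45=69: acc |= 69<<0 -> acc=69 shift=7
  byte[1]=0x98 cont=1 payload=0x18=24: acc |= 24<<7 -> acc=3141 shift=14
  byte[2]=0x0D cont=0 payload=0x0D=13: acc |= 13<<14 -> acc=216133 shift=21 [end]
Varint 1: bytes[0:3] = C5 98 0D -> value 216133 (3 byte(s))
  byte[3]=0x81 cont=1 payload=0x01=1: acc |= 1<<0 -> acc=1 shift=7
  byte[4]=0x19 cont=0 payload=0x19=25: acc |= 25<<7 -> acc=3201 shift=14 [end]
Varint 2: bytes[3:5] = 81 19 -> value 3201 (2 byte(s))
  byte[5]=0xBA cont=1 payload=0x3A=58: acc |= 58<<0 -> acc=58 shift=7
  byte[6]=0x61 cont=0 payload=0x61=97: acc |= 97<<7 -> acc=12474 shift=14 [end]
Varint 3: bytes[5:7] = BA 61 -> value 12474 (2 byte(s))
  byte[7]=0xE4 cont=1 payload=0x64=100: acc |= 100<<0 -> acc=100 shift=7
  byte[8]=0xEA cont=1 payload=0x6A=106: acc |= 106<<7 -> acc=13668 shift=14
  byte[9]=0x95 cont=1 payload=0x15=21: acc |= 21<<14 -> acc=357732 shift=21
  byte[10]=0x79 cont=0 payload=0x79=121: acc |= 121<<21 -> acc=254113124 shift=28 [end]
Varint 4: bytes[7:11] = E4 EA 95 79 -> value 254113124 (4 byte(s))
  byte[11]=0x18 cont=0 payload=0x18=24: acc |= 24<<0 -> acc=24 shift=7 [end]
Varint 5: bytes[11:12] = 18 -> value 24 (1 byte(s))
  byte[12]=0xA0 cont=1 payload=0x20=32: acc |= 32<<0 -> acc=32 shift=7
  byte[13]=0x5B cont=0 payload=0x5B=91: acc |= 91<<7 -> acc=11680 shift=14 [end]
Varint 6: bytes[12:14] = A0 5B -> value 11680 (2 byte(s))
  byte[14]=0xA1 cont=1 payload=0x21=33: acc |= 33<<0 -> acc=33 shift=7
  byte[15]=0x57 cont=0 payload=0x57=87: acc |= 87<<7 -> acc=11169 shift=14 [end]
Varint 7: bytes[14:16] = A1 57 -> value 11169 (2 byte(s))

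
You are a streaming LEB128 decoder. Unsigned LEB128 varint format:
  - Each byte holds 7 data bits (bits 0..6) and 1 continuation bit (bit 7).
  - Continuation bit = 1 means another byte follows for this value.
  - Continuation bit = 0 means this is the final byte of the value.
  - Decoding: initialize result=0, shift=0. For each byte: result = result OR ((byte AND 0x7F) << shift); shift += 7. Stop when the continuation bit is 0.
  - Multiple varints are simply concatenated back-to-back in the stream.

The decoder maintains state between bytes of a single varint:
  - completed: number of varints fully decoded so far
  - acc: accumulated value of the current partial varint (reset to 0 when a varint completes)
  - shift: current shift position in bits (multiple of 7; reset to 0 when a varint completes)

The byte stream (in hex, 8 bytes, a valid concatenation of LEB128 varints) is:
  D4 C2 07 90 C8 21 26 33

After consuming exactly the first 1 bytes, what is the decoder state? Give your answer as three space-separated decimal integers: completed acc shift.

byte[0]=0xD4 cont=1 payload=0x54: acc |= 84<<0 -> completed=0 acc=84 shift=7

Answer: 0 84 7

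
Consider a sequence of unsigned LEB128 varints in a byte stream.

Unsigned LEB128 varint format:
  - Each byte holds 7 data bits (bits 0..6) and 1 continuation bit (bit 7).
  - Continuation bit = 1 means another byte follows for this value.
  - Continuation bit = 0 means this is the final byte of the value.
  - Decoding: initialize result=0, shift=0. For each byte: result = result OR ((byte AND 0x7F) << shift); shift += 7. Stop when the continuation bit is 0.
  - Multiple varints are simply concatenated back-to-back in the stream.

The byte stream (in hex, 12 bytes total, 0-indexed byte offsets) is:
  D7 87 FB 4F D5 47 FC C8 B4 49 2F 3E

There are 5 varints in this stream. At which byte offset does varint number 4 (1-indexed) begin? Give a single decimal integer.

  byte[0]=0xD7 cont=1 payload=0x57=87: acc |= 87<<0 -> acc=87 shift=7
  byte[1]=0x87 cont=1 payload=0x07=7: acc |= 7<<7 -> acc=983 shift=14
  byte[2]=0xFB cont=1 payload=0x7B=123: acc |= 123<<14 -> acc=2016215 shift=21
  byte[3]=0x4F cont=0 payload=0x4F=79: acc |= 79<<21 -> acc=167691223 shift=28 [end]
Varint 1: bytes[0:4] = D7 87 FB 4F -> value 167691223 (4 byte(s))
  byte[4]=0xD5 cont=1 payload=0x55=85: acc |= 85<<0 -> acc=85 shift=7
  byte[5]=0x47 cont=0 payload=0x47=71: acc |= 71<<7 -> acc=9173 shift=14 [end]
Varint 2: bytes[4:6] = D5 47 -> value 9173 (2 byte(s))
  byte[6]=0xFC cont=1 payload=0x7C=124: acc |= 124<<0 -> acc=124 shift=7
  byte[7]=0xC8 cont=1 payload=0x48=72: acc |= 72<<7 -> acc=9340 shift=14
  byte[8]=0xB4 cont=1 payload=0x34=52: acc |= 52<<14 -> acc=861308 shift=21
  byte[9]=0x49 cont=0 payload=0x49=73: acc |= 73<<21 -> acc=153953404 shift=28 [end]
Varint 3: bytes[6:10] = FC C8 B4 49 -> value 153953404 (4 byte(s))
  byte[10]=0x2F cont=0 payload=0x2F=47: acc |= 47<<0 -> acc=47 shift=7 [end]
Varint 4: bytes[10:11] = 2F -> value 47 (1 byte(s))
  byte[11]=0x3E cont=0 payload=0x3E=62: acc |= 62<<0 -> acc=62 shift=7 [end]
Varint 5: bytes[11:12] = 3E -> value 62 (1 byte(s))

Answer: 10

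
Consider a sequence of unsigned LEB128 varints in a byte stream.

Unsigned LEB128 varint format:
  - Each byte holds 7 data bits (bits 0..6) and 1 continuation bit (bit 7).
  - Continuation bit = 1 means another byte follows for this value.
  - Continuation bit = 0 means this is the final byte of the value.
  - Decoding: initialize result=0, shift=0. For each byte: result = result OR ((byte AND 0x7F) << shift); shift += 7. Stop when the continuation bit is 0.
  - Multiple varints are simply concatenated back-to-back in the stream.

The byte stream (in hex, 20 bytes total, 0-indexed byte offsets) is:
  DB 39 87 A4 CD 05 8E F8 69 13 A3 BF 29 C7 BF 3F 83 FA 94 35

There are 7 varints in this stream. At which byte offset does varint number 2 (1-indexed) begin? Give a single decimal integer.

  byte[0]=0xDB cont=1 payload=0x5B=91: acc |= 91<<0 -> acc=91 shift=7
  byte[1]=0x39 cont=0 payload=0x39=57: acc |= 57<<7 -> acc=7387 shift=14 [end]
Varint 1: bytes[0:2] = DB 39 -> value 7387 (2 byte(s))
  byte[2]=0x87 cont=1 payload=0x07=7: acc |= 7<<0 -> acc=7 shift=7
  byte[3]=0xA4 cont=1 payload=0x24=36: acc |= 36<<7 -> acc=4615 shift=14
  byte[4]=0xCD cont=1 payload=0x4D=77: acc |= 77<<14 -> acc=1266183 shift=21
  byte[5]=0x05 cont=0 payload=0x05=5: acc |= 5<<21 -> acc=11751943 shift=28 [end]
Varint 2: bytes[2:6] = 87 A4 CD 05 -> value 11751943 (4 byte(s))
  byte[6]=0x8E cont=1 payload=0x0E=14: acc |= 14<<0 -> acc=14 shift=7
  byte[7]=0xF8 cont=1 payload=0x78=120: acc |= 120<<7 -> acc=15374 shift=14
  byte[8]=0x69 cont=0 payload=0x69=105: acc |= 105<<14 -> acc=1735694 shift=21 [end]
Varint 3: bytes[6:9] = 8E F8 69 -> value 1735694 (3 byte(s))
  byte[9]=0x13 cont=0 payload=0x13=19: acc |= 19<<0 -> acc=19 shift=7 [end]
Varint 4: bytes[9:10] = 13 -> value 19 (1 byte(s))
  byte[10]=0xA3 cont=1 payload=0x23=35: acc |= 35<<0 -> acc=35 shift=7
  byte[11]=0xBF cont=1 payload=0x3F=63: acc |= 63<<7 -> acc=8099 shift=14
  byte[12]=0x29 cont=0 payload=0x29=41: acc |= 41<<14 -> acc=679843 shift=21 [end]
Varint 5: bytes[10:13] = A3 BF 29 -> value 679843 (3 byte(s))
  byte[13]=0xC7 cont=1 payload=0x47=71: acc |= 71<<0 -> acc=71 shift=7
  byte[14]=0xBF cont=1 payload=0x3F=63: acc |= 63<<7 -> acc=8135 shift=14
  byte[15]=0x3F cont=0 payload=0x3F=63: acc |= 63<<14 -> acc=1040327 shift=21 [end]
Varint 6: bytes[13:16] = C7 BF 3F -> value 1040327 (3 byte(s))
  byte[16]=0x83 cont=1 payload=0x03=3: acc |= 3<<0 -> acc=3 shift=7
  byte[17]=0xFA cont=1 payload=0x7A=122: acc |= 122<<7 -> acc=15619 shift=14
  byte[18]=0x94 cont=1 payload=0x14=20: acc |= 20<<14 -> acc=343299 shift=21
  byte[19]=0x35 cont=0 payload=0x35=53: acc |= 53<<21 -> acc=111492355 shift=28 [end]
Varint 7: bytes[16:20] = 83 FA 94 35 -> value 111492355 (4 byte(s))

Answer: 2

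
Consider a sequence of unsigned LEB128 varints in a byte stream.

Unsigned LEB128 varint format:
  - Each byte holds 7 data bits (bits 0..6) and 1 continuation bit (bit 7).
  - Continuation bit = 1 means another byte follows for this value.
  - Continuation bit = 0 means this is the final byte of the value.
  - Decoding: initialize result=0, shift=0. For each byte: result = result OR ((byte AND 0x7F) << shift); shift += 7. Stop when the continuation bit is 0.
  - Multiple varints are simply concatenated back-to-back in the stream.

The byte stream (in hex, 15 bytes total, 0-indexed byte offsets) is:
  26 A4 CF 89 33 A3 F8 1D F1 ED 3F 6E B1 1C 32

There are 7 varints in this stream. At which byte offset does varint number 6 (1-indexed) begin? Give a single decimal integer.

Answer: 12

Derivation:
  byte[0]=0x26 cont=0 payload=0x26=38: acc |= 38<<0 -> acc=38 shift=7 [end]
Varint 1: bytes[0:1] = 26 -> value 38 (1 byte(s))
  byte[1]=0xA4 cont=1 payload=0x24=36: acc |= 36<<0 -> acc=36 shift=7
  byte[2]=0xCF cont=1 payload=0x4F=79: acc |= 79<<7 -> acc=10148 shift=14
  byte[3]=0x89 cont=1 payload=0x09=9: acc |= 9<<14 -> acc=157604 shift=21
  byte[4]=0x33 cont=0 payload=0x33=51: acc |= 51<<21 -> acc=107112356 shift=28 [end]
Varint 2: bytes[1:5] = A4 CF 89 33 -> value 107112356 (4 byte(s))
  byte[5]=0xA3 cont=1 payload=0x23=35: acc |= 35<<0 -> acc=35 shift=7
  byte[6]=0xF8 cont=1 payload=0x78=120: acc |= 120<<7 -> acc=15395 shift=14
  byte[7]=0x1D cont=0 payload=0x1D=29: acc |= 29<<14 -> acc=490531 shift=21 [end]
Varint 3: bytes[5:8] = A3 F8 1D -> value 490531 (3 byte(s))
  byte[8]=0xF1 cont=1 payload=0x71=113: acc |= 113<<0 -> acc=113 shift=7
  byte[9]=0xED cont=1 payload=0x6D=109: acc |= 109<<7 -> acc=14065 shift=14
  byte[10]=0x3F cont=0 payload=0x3F=63: acc |= 63<<14 -> acc=1046257 shift=21 [end]
Varint 4: bytes[8:11] = F1 ED 3F -> value 1046257 (3 byte(s))
  byte[11]=0x6E cont=0 payload=0x6E=110: acc |= 110<<0 -> acc=110 shift=7 [end]
Varint 5: bytes[11:12] = 6E -> value 110 (1 byte(s))
  byte[12]=0xB1 cont=1 payload=0x31=49: acc |= 49<<0 -> acc=49 shift=7
  byte[13]=0x1C cont=0 payload=0x1C=28: acc |= 28<<7 -> acc=3633 shift=14 [end]
Varint 6: bytes[12:14] = B1 1C -> value 3633 (2 byte(s))
  byte[14]=0x32 cont=0 payload=0x32=50: acc |= 50<<0 -> acc=50 shift=7 [end]
Varint 7: bytes[14:15] = 32 -> value 50 (1 byte(s))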